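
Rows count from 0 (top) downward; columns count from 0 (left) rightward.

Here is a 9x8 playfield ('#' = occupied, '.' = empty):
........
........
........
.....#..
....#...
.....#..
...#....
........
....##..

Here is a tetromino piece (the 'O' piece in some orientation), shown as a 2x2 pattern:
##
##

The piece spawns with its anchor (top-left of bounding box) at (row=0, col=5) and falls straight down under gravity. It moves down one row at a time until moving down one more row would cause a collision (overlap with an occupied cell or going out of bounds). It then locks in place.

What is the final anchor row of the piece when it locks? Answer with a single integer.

Answer: 1

Derivation:
Spawn at (row=0, col=5). Try each row:
  row 0: fits
  row 1: fits
  row 2: blocked -> lock at row 1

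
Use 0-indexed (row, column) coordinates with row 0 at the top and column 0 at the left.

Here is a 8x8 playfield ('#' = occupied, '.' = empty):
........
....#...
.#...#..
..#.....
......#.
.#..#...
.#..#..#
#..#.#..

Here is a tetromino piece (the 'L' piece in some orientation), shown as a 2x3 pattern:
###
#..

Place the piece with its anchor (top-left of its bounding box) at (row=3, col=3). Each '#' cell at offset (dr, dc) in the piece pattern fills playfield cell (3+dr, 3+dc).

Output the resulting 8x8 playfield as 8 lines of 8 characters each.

Answer: ........
....#...
.#...#..
..####..
...#..#.
.#..#...
.#..#..#
#..#.#..

Derivation:
Fill (3+0,3+0) = (3,3)
Fill (3+0,3+1) = (3,4)
Fill (3+0,3+2) = (3,5)
Fill (3+1,3+0) = (4,3)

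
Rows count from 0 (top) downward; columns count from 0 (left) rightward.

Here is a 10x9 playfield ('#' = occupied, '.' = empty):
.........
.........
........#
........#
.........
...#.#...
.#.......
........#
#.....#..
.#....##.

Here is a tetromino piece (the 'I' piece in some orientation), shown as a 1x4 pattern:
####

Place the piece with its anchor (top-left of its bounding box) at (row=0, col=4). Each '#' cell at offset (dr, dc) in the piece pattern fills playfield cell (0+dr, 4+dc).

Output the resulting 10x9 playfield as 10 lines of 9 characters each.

Answer: ....####.
.........
........#
........#
.........
...#.#...
.#.......
........#
#.....#..
.#....##.

Derivation:
Fill (0+0,4+0) = (0,4)
Fill (0+0,4+1) = (0,5)
Fill (0+0,4+2) = (0,6)
Fill (0+0,4+3) = (0,7)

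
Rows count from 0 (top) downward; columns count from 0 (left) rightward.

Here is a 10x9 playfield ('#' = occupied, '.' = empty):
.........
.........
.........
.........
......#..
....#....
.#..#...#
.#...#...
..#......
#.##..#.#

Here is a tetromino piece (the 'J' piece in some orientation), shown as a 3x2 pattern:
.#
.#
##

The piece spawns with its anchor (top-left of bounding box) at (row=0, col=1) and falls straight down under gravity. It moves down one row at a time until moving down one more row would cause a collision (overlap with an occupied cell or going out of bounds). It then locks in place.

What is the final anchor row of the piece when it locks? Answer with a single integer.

Spawn at (row=0, col=1). Try each row:
  row 0: fits
  row 1: fits
  row 2: fits
  row 3: fits
  row 4: blocked -> lock at row 3

Answer: 3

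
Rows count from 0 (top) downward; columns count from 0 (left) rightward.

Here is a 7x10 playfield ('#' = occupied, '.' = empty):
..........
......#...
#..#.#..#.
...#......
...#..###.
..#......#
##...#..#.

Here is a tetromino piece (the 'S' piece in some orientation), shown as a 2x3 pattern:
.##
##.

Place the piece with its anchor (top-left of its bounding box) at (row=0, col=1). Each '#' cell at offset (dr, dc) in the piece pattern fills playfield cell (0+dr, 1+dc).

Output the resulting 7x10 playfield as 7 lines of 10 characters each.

Answer: ..##......
.##...#...
#..#.#..#.
...#......
...#..###.
..#......#
##...#..#.

Derivation:
Fill (0+0,1+1) = (0,2)
Fill (0+0,1+2) = (0,3)
Fill (0+1,1+0) = (1,1)
Fill (0+1,1+1) = (1,2)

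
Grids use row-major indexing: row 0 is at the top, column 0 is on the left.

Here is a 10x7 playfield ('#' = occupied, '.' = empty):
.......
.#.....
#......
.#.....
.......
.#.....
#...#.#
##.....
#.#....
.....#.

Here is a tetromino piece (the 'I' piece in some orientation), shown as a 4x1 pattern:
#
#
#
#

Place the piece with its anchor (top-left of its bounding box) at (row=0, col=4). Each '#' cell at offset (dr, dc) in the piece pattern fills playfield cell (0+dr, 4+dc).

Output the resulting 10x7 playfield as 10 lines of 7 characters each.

Fill (0+0,4+0) = (0,4)
Fill (0+1,4+0) = (1,4)
Fill (0+2,4+0) = (2,4)
Fill (0+3,4+0) = (3,4)

Answer: ....#..
.#..#..
#...#..
.#..#..
.......
.#.....
#...#.#
##.....
#.#....
.....#.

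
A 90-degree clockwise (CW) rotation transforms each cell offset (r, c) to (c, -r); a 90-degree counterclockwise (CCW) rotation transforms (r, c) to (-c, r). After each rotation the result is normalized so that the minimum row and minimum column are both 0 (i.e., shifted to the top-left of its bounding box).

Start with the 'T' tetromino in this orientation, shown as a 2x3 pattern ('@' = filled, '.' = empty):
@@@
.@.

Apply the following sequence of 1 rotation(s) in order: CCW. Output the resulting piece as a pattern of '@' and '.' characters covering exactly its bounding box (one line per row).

Answer: @.
@@
@.

Derivation:
Start:
@@@
.@.
After rotation 1 (CCW):
@.
@@
@.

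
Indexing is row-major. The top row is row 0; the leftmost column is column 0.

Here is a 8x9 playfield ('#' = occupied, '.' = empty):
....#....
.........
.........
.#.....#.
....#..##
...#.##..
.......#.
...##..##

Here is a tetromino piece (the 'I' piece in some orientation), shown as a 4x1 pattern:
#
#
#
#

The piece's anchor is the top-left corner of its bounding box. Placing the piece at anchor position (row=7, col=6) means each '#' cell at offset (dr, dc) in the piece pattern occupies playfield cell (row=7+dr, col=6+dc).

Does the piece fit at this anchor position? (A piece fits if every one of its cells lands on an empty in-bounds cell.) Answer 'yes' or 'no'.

Check each piece cell at anchor (7, 6):
  offset (0,0) -> (7,6): empty -> OK
  offset (1,0) -> (8,6): out of bounds -> FAIL
  offset (2,0) -> (9,6): out of bounds -> FAIL
  offset (3,0) -> (10,6): out of bounds -> FAIL
All cells valid: no

Answer: no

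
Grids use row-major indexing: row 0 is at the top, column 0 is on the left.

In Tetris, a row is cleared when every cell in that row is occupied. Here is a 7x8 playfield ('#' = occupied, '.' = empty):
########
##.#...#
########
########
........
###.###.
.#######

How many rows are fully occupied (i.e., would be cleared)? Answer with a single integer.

Check each row:
  row 0: 0 empty cells -> FULL (clear)
  row 1: 4 empty cells -> not full
  row 2: 0 empty cells -> FULL (clear)
  row 3: 0 empty cells -> FULL (clear)
  row 4: 8 empty cells -> not full
  row 5: 2 empty cells -> not full
  row 6: 1 empty cell -> not full
Total rows cleared: 3

Answer: 3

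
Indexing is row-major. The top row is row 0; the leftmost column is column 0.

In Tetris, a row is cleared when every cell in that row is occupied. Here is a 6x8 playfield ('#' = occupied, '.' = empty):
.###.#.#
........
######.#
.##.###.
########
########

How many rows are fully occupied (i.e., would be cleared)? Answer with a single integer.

Answer: 2

Derivation:
Check each row:
  row 0: 3 empty cells -> not full
  row 1: 8 empty cells -> not full
  row 2: 1 empty cell -> not full
  row 3: 3 empty cells -> not full
  row 4: 0 empty cells -> FULL (clear)
  row 5: 0 empty cells -> FULL (clear)
Total rows cleared: 2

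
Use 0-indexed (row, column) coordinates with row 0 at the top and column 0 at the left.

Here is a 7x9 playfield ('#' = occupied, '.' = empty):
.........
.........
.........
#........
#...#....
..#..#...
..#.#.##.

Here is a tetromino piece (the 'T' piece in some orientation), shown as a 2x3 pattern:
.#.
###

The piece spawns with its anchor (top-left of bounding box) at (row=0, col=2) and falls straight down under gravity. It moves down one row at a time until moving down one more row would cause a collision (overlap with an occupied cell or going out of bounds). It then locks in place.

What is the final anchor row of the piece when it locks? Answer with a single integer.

Answer: 2

Derivation:
Spawn at (row=0, col=2). Try each row:
  row 0: fits
  row 1: fits
  row 2: fits
  row 3: blocked -> lock at row 2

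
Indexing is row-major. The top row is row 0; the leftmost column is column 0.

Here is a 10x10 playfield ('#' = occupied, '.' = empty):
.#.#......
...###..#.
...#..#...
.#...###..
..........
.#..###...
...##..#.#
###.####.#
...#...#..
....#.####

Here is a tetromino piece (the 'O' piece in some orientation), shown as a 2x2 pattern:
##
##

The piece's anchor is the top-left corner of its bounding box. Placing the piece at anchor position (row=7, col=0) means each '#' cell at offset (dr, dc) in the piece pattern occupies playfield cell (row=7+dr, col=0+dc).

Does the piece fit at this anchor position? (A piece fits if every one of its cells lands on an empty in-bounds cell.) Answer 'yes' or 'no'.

Check each piece cell at anchor (7, 0):
  offset (0,0) -> (7,0): occupied ('#') -> FAIL
  offset (0,1) -> (7,1): occupied ('#') -> FAIL
  offset (1,0) -> (8,0): empty -> OK
  offset (1,1) -> (8,1): empty -> OK
All cells valid: no

Answer: no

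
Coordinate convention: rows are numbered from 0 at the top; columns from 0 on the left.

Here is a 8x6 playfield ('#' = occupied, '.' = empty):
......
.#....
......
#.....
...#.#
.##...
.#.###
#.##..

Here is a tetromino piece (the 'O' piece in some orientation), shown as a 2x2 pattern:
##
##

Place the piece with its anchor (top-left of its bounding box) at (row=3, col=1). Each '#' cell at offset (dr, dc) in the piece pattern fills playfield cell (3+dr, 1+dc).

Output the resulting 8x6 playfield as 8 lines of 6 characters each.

Fill (3+0,1+0) = (3,1)
Fill (3+0,1+1) = (3,2)
Fill (3+1,1+0) = (4,1)
Fill (3+1,1+1) = (4,2)

Answer: ......
.#....
......
###...
.###.#
.##...
.#.###
#.##..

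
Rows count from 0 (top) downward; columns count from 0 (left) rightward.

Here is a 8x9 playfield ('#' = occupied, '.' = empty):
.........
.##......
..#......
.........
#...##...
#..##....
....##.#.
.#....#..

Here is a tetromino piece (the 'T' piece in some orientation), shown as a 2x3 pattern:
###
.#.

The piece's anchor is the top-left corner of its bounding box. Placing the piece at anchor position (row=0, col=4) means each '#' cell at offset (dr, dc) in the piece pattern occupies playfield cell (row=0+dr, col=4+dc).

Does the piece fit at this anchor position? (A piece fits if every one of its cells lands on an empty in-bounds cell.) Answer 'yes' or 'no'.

Answer: yes

Derivation:
Check each piece cell at anchor (0, 4):
  offset (0,0) -> (0,4): empty -> OK
  offset (0,1) -> (0,5): empty -> OK
  offset (0,2) -> (0,6): empty -> OK
  offset (1,1) -> (1,5): empty -> OK
All cells valid: yes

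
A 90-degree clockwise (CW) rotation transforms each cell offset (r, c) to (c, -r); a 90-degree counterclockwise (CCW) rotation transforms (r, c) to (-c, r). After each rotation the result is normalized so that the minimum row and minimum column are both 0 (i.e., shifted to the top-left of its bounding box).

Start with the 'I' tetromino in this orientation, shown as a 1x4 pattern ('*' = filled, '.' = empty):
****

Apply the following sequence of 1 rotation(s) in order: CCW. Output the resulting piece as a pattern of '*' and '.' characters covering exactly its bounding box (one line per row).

Answer: *
*
*
*

Derivation:
Start:
****
After rotation 1 (CCW):
*
*
*
*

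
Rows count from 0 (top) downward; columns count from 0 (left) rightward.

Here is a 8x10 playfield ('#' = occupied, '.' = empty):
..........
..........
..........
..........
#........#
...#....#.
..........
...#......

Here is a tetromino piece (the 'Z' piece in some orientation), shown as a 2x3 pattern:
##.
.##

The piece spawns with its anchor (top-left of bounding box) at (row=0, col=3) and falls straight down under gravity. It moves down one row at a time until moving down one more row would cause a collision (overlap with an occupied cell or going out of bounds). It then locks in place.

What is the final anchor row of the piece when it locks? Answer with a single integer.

Spawn at (row=0, col=3). Try each row:
  row 0: fits
  row 1: fits
  row 2: fits
  row 3: fits
  row 4: fits
  row 5: blocked -> lock at row 4

Answer: 4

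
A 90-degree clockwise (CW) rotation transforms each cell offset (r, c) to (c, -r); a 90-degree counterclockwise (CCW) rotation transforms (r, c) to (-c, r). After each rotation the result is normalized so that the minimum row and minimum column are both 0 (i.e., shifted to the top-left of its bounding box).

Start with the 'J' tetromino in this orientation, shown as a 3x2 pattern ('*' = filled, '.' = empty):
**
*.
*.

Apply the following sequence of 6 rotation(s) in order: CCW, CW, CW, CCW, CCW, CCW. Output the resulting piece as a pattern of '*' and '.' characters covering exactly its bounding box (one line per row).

Start:
**
*.
*.
After rotation 1 (CCW):
*..
***
After rotation 2 (CW):
**
*.
*.
After rotation 3 (CW):
***
..*
After rotation 4 (CCW):
**
*.
*.
After rotation 5 (CCW):
*..
***
After rotation 6 (CCW):
.*
.*
**

Answer: .*
.*
**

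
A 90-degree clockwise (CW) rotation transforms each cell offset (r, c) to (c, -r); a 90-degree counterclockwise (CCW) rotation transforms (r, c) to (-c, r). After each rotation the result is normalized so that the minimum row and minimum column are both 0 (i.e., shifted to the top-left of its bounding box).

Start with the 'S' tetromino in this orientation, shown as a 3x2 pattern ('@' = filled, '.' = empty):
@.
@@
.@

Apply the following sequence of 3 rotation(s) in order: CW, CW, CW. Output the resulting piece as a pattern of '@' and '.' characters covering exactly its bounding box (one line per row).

Start:
@.
@@
.@
After rotation 1 (CW):
.@@
@@.
After rotation 2 (CW):
@.
@@
.@
After rotation 3 (CW):
.@@
@@.

Answer: .@@
@@.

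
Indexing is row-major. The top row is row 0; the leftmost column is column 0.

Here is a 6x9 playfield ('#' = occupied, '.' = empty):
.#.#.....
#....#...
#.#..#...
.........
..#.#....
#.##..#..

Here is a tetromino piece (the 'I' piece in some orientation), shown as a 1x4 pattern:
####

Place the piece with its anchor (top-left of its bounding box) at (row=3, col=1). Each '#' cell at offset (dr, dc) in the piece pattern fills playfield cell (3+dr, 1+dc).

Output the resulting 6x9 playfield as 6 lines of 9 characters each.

Fill (3+0,1+0) = (3,1)
Fill (3+0,1+1) = (3,2)
Fill (3+0,1+2) = (3,3)
Fill (3+0,1+3) = (3,4)

Answer: .#.#.....
#....#...
#.#..#...
.####....
..#.#....
#.##..#..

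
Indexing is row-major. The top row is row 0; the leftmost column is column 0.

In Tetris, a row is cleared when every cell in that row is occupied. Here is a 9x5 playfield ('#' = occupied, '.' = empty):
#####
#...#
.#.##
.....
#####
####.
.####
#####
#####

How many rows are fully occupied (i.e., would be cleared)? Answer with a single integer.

Answer: 4

Derivation:
Check each row:
  row 0: 0 empty cells -> FULL (clear)
  row 1: 3 empty cells -> not full
  row 2: 2 empty cells -> not full
  row 3: 5 empty cells -> not full
  row 4: 0 empty cells -> FULL (clear)
  row 5: 1 empty cell -> not full
  row 6: 1 empty cell -> not full
  row 7: 0 empty cells -> FULL (clear)
  row 8: 0 empty cells -> FULL (clear)
Total rows cleared: 4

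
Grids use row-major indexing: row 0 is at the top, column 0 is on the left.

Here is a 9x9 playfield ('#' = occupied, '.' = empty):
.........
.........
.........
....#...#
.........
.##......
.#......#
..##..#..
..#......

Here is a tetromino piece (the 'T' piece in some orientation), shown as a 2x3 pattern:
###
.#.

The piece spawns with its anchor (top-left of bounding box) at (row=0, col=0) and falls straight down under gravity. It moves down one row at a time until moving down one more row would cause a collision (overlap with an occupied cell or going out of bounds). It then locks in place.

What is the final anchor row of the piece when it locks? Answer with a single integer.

Answer: 3

Derivation:
Spawn at (row=0, col=0). Try each row:
  row 0: fits
  row 1: fits
  row 2: fits
  row 3: fits
  row 4: blocked -> lock at row 3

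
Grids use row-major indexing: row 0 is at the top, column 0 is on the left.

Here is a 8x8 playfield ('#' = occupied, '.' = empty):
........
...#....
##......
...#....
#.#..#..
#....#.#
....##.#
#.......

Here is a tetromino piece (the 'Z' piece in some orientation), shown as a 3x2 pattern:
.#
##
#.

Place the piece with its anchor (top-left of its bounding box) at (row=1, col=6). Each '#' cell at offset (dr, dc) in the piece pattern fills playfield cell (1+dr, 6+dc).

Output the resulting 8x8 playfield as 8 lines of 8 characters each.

Answer: ........
...#...#
##....##
...#..#.
#.#..#..
#....#.#
....##.#
#.......

Derivation:
Fill (1+0,6+1) = (1,7)
Fill (1+1,6+0) = (2,6)
Fill (1+1,6+1) = (2,7)
Fill (1+2,6+0) = (3,6)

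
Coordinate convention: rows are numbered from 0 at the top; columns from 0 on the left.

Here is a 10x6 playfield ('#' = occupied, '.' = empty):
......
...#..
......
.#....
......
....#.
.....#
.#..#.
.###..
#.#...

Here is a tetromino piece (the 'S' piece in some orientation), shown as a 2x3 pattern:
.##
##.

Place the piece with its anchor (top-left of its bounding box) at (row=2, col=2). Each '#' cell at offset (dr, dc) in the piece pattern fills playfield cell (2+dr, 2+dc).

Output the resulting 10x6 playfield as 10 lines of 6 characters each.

Fill (2+0,2+1) = (2,3)
Fill (2+0,2+2) = (2,4)
Fill (2+1,2+0) = (3,2)
Fill (2+1,2+1) = (3,3)

Answer: ......
...#..
...##.
.###..
......
....#.
.....#
.#..#.
.###..
#.#...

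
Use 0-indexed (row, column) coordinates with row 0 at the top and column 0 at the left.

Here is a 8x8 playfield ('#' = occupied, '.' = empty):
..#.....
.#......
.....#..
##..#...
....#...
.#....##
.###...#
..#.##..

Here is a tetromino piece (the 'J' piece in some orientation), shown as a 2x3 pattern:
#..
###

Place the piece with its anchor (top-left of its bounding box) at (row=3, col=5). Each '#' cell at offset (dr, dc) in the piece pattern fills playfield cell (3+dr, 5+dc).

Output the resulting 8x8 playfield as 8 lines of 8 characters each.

Answer: ..#.....
.#......
.....#..
##..##..
....####
.#....##
.###...#
..#.##..

Derivation:
Fill (3+0,5+0) = (3,5)
Fill (3+1,5+0) = (4,5)
Fill (3+1,5+1) = (4,6)
Fill (3+1,5+2) = (4,7)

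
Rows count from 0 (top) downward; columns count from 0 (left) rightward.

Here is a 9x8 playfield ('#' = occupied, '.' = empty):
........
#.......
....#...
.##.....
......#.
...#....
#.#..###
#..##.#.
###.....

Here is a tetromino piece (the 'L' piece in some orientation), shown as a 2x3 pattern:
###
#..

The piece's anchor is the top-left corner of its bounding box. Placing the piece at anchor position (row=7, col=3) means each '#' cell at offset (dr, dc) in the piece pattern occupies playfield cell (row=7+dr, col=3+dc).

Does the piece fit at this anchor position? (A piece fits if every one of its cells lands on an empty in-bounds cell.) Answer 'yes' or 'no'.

Check each piece cell at anchor (7, 3):
  offset (0,0) -> (7,3): occupied ('#') -> FAIL
  offset (0,1) -> (7,4): occupied ('#') -> FAIL
  offset (0,2) -> (7,5): empty -> OK
  offset (1,0) -> (8,3): empty -> OK
All cells valid: no

Answer: no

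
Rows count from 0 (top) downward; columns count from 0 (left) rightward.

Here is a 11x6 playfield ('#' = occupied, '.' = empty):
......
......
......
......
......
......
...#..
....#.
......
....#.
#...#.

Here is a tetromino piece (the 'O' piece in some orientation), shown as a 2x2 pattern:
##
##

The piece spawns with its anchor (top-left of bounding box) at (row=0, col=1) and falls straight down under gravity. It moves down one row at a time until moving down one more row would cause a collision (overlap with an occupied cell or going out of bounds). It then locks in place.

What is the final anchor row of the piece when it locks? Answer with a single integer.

Spawn at (row=0, col=1). Try each row:
  row 0: fits
  row 1: fits
  row 2: fits
  row 3: fits
  row 4: fits
  row 5: fits
  row 6: fits
  row 7: fits
  row 8: fits
  row 9: fits
  row 10: blocked -> lock at row 9

Answer: 9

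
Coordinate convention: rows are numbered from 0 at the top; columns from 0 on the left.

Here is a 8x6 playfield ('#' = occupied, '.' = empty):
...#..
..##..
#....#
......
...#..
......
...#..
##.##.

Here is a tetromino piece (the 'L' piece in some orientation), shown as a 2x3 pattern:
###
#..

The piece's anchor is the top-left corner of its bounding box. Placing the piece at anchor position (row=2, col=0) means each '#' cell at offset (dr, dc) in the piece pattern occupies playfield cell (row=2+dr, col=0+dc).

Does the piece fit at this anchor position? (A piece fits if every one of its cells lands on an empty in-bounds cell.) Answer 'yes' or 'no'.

Answer: no

Derivation:
Check each piece cell at anchor (2, 0):
  offset (0,0) -> (2,0): occupied ('#') -> FAIL
  offset (0,1) -> (2,1): empty -> OK
  offset (0,2) -> (2,2): empty -> OK
  offset (1,0) -> (3,0): empty -> OK
All cells valid: no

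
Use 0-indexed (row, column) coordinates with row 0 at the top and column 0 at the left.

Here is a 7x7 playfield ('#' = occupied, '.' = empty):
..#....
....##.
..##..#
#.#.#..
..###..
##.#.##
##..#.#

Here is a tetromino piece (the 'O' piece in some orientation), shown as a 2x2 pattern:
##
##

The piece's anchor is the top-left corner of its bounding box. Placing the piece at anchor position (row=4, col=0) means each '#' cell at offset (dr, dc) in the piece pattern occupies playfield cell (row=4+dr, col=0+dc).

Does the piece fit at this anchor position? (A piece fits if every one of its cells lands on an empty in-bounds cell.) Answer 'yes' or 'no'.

Answer: no

Derivation:
Check each piece cell at anchor (4, 0):
  offset (0,0) -> (4,0): empty -> OK
  offset (0,1) -> (4,1): empty -> OK
  offset (1,0) -> (5,0): occupied ('#') -> FAIL
  offset (1,1) -> (5,1): occupied ('#') -> FAIL
All cells valid: no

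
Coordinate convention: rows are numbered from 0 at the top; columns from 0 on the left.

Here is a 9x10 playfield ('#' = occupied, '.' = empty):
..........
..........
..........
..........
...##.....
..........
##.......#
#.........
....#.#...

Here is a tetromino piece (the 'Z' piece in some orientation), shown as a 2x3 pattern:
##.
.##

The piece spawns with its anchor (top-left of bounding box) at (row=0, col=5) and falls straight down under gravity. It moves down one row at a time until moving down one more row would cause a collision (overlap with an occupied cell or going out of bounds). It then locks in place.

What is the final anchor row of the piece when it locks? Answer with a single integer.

Answer: 6

Derivation:
Spawn at (row=0, col=5). Try each row:
  row 0: fits
  row 1: fits
  row 2: fits
  row 3: fits
  row 4: fits
  row 5: fits
  row 6: fits
  row 7: blocked -> lock at row 6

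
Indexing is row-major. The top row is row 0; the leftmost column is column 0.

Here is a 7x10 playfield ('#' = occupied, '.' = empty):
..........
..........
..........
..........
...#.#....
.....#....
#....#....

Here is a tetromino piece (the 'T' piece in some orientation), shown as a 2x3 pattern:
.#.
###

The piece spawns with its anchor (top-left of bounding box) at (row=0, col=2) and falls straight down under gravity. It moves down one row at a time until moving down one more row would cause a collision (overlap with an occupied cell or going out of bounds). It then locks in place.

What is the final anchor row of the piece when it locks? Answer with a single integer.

Answer: 2

Derivation:
Spawn at (row=0, col=2). Try each row:
  row 0: fits
  row 1: fits
  row 2: fits
  row 3: blocked -> lock at row 2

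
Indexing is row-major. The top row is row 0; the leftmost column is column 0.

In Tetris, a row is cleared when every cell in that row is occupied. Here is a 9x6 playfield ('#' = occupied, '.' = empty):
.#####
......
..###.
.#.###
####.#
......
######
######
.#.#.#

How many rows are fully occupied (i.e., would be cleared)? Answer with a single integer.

Check each row:
  row 0: 1 empty cell -> not full
  row 1: 6 empty cells -> not full
  row 2: 3 empty cells -> not full
  row 3: 2 empty cells -> not full
  row 4: 1 empty cell -> not full
  row 5: 6 empty cells -> not full
  row 6: 0 empty cells -> FULL (clear)
  row 7: 0 empty cells -> FULL (clear)
  row 8: 3 empty cells -> not full
Total rows cleared: 2

Answer: 2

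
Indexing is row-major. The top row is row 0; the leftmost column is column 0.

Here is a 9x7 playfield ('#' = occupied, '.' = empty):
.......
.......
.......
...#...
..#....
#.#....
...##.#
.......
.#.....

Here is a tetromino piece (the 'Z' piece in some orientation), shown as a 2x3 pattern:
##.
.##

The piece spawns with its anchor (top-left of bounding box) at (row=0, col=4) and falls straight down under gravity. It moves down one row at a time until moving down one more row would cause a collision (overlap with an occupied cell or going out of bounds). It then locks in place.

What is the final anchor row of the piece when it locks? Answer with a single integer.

Spawn at (row=0, col=4). Try each row:
  row 0: fits
  row 1: fits
  row 2: fits
  row 3: fits
  row 4: fits
  row 5: blocked -> lock at row 4

Answer: 4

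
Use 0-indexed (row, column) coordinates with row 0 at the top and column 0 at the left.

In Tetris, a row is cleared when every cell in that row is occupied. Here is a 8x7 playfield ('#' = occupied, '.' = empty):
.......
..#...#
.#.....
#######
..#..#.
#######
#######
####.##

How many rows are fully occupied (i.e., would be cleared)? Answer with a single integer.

Check each row:
  row 0: 7 empty cells -> not full
  row 1: 5 empty cells -> not full
  row 2: 6 empty cells -> not full
  row 3: 0 empty cells -> FULL (clear)
  row 4: 5 empty cells -> not full
  row 5: 0 empty cells -> FULL (clear)
  row 6: 0 empty cells -> FULL (clear)
  row 7: 1 empty cell -> not full
Total rows cleared: 3

Answer: 3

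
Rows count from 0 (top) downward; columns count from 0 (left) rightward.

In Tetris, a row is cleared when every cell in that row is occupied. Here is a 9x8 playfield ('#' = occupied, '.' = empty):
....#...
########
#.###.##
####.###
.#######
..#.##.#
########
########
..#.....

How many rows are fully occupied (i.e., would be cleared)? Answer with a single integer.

Check each row:
  row 0: 7 empty cells -> not full
  row 1: 0 empty cells -> FULL (clear)
  row 2: 2 empty cells -> not full
  row 3: 1 empty cell -> not full
  row 4: 1 empty cell -> not full
  row 5: 4 empty cells -> not full
  row 6: 0 empty cells -> FULL (clear)
  row 7: 0 empty cells -> FULL (clear)
  row 8: 7 empty cells -> not full
Total rows cleared: 3

Answer: 3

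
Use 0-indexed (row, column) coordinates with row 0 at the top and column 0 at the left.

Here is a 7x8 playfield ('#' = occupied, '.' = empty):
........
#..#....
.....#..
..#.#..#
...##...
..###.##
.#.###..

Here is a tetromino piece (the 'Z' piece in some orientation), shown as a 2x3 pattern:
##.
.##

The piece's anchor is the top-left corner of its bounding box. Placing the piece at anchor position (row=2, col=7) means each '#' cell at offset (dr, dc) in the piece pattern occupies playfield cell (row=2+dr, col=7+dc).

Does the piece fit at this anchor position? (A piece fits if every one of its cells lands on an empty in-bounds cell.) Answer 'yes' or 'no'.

Check each piece cell at anchor (2, 7):
  offset (0,0) -> (2,7): empty -> OK
  offset (0,1) -> (2,8): out of bounds -> FAIL
  offset (1,1) -> (3,8): out of bounds -> FAIL
  offset (1,2) -> (3,9): out of bounds -> FAIL
All cells valid: no

Answer: no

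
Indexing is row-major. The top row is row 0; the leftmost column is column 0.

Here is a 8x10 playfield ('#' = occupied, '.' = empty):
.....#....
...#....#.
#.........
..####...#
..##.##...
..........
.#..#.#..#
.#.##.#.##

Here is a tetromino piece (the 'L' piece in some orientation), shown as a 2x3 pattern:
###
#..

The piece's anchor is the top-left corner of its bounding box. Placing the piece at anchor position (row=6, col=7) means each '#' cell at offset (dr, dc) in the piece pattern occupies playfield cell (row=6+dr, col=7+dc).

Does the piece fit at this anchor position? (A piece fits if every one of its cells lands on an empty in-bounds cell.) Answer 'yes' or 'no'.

Answer: no

Derivation:
Check each piece cell at anchor (6, 7):
  offset (0,0) -> (6,7): empty -> OK
  offset (0,1) -> (6,8): empty -> OK
  offset (0,2) -> (6,9): occupied ('#') -> FAIL
  offset (1,0) -> (7,7): empty -> OK
All cells valid: no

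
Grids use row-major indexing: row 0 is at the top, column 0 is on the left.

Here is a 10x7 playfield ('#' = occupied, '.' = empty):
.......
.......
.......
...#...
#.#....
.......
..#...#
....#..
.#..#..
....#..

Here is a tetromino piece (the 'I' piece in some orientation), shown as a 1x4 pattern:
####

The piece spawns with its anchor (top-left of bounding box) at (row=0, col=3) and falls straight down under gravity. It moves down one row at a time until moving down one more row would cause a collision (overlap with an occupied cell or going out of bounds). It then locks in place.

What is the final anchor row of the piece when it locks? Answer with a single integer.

Spawn at (row=0, col=3). Try each row:
  row 0: fits
  row 1: fits
  row 2: fits
  row 3: blocked -> lock at row 2

Answer: 2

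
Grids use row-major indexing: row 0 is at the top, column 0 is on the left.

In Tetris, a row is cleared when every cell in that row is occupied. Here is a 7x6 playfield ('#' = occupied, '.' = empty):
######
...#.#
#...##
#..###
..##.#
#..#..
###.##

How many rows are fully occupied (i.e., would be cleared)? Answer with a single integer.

Check each row:
  row 0: 0 empty cells -> FULL (clear)
  row 1: 4 empty cells -> not full
  row 2: 3 empty cells -> not full
  row 3: 2 empty cells -> not full
  row 4: 3 empty cells -> not full
  row 5: 4 empty cells -> not full
  row 6: 1 empty cell -> not full
Total rows cleared: 1

Answer: 1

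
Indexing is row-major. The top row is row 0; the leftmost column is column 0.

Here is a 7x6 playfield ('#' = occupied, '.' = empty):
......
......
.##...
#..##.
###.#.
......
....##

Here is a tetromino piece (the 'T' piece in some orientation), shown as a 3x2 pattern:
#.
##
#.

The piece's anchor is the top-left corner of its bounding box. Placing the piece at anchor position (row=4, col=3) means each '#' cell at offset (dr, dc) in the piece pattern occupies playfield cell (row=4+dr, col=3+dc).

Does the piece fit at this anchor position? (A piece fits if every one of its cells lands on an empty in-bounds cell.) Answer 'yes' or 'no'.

Answer: yes

Derivation:
Check each piece cell at anchor (4, 3):
  offset (0,0) -> (4,3): empty -> OK
  offset (1,0) -> (5,3): empty -> OK
  offset (1,1) -> (5,4): empty -> OK
  offset (2,0) -> (6,3): empty -> OK
All cells valid: yes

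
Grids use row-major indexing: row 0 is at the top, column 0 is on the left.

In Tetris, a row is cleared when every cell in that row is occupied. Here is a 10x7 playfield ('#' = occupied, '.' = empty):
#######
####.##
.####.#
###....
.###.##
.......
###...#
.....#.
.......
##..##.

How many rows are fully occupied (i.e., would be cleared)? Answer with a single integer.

Answer: 1

Derivation:
Check each row:
  row 0: 0 empty cells -> FULL (clear)
  row 1: 1 empty cell -> not full
  row 2: 2 empty cells -> not full
  row 3: 4 empty cells -> not full
  row 4: 2 empty cells -> not full
  row 5: 7 empty cells -> not full
  row 6: 3 empty cells -> not full
  row 7: 6 empty cells -> not full
  row 8: 7 empty cells -> not full
  row 9: 3 empty cells -> not full
Total rows cleared: 1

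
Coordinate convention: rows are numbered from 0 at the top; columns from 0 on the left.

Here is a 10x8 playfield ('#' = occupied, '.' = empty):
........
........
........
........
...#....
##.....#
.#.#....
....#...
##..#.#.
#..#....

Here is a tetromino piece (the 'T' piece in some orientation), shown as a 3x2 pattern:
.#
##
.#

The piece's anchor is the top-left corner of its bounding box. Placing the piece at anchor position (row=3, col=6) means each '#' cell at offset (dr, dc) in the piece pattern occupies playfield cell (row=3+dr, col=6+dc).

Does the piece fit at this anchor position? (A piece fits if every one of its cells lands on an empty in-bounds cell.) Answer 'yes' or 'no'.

Check each piece cell at anchor (3, 6):
  offset (0,1) -> (3,7): empty -> OK
  offset (1,0) -> (4,6): empty -> OK
  offset (1,1) -> (4,7): empty -> OK
  offset (2,1) -> (5,7): occupied ('#') -> FAIL
All cells valid: no

Answer: no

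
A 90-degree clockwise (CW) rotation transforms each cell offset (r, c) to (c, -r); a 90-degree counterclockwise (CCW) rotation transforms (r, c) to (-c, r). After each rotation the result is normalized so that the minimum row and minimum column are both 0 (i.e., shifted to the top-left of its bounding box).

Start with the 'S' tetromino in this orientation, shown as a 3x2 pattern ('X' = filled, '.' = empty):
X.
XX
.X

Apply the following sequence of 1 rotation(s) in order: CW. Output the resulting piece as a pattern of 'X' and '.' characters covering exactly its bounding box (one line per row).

Answer: .XX
XX.

Derivation:
Start:
X.
XX
.X
After rotation 1 (CW):
.XX
XX.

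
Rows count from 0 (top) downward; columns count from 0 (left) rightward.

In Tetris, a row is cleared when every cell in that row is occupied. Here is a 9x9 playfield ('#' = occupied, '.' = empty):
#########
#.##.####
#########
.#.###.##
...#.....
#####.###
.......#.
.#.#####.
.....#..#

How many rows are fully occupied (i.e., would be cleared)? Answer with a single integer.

Answer: 2

Derivation:
Check each row:
  row 0: 0 empty cells -> FULL (clear)
  row 1: 2 empty cells -> not full
  row 2: 0 empty cells -> FULL (clear)
  row 3: 3 empty cells -> not full
  row 4: 8 empty cells -> not full
  row 5: 1 empty cell -> not full
  row 6: 8 empty cells -> not full
  row 7: 3 empty cells -> not full
  row 8: 7 empty cells -> not full
Total rows cleared: 2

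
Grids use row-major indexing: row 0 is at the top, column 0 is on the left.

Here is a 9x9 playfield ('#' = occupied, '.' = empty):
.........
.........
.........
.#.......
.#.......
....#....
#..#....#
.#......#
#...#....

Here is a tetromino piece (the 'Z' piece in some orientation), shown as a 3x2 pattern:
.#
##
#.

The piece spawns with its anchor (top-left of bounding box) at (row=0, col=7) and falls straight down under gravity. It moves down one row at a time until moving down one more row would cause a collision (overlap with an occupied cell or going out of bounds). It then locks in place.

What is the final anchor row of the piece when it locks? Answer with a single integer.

Answer: 4

Derivation:
Spawn at (row=0, col=7). Try each row:
  row 0: fits
  row 1: fits
  row 2: fits
  row 3: fits
  row 4: fits
  row 5: blocked -> lock at row 4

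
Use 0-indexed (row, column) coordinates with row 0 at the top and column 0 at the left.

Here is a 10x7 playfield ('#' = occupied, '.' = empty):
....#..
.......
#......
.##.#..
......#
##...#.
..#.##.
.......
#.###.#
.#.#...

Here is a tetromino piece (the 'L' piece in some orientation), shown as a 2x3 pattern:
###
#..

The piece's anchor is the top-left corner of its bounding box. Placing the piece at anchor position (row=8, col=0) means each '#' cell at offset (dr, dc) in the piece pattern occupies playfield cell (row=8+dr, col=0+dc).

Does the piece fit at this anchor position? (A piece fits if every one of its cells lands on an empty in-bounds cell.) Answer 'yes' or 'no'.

Check each piece cell at anchor (8, 0):
  offset (0,0) -> (8,0): occupied ('#') -> FAIL
  offset (0,1) -> (8,1): empty -> OK
  offset (0,2) -> (8,2): occupied ('#') -> FAIL
  offset (1,0) -> (9,0): empty -> OK
All cells valid: no

Answer: no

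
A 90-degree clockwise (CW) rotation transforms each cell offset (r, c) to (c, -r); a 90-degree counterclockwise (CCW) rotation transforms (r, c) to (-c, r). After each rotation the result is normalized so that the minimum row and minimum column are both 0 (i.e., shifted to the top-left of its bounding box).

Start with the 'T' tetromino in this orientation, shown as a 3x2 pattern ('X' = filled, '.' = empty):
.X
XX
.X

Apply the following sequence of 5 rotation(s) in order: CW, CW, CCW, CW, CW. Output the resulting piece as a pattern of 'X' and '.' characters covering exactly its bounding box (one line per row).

Answer: XXX
.X.

Derivation:
Start:
.X
XX
.X
After rotation 1 (CW):
.X.
XXX
After rotation 2 (CW):
X.
XX
X.
After rotation 3 (CCW):
.X.
XXX
After rotation 4 (CW):
X.
XX
X.
After rotation 5 (CW):
XXX
.X.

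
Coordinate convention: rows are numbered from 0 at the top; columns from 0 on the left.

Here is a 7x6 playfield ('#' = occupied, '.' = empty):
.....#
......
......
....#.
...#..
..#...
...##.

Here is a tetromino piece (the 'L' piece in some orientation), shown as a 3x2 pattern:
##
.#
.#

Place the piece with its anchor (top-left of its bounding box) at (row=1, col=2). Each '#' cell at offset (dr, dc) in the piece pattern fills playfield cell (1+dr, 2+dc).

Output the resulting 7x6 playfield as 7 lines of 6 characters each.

Answer: .....#
..##..
...#..
...##.
...#..
..#...
...##.

Derivation:
Fill (1+0,2+0) = (1,2)
Fill (1+0,2+1) = (1,3)
Fill (1+1,2+1) = (2,3)
Fill (1+2,2+1) = (3,3)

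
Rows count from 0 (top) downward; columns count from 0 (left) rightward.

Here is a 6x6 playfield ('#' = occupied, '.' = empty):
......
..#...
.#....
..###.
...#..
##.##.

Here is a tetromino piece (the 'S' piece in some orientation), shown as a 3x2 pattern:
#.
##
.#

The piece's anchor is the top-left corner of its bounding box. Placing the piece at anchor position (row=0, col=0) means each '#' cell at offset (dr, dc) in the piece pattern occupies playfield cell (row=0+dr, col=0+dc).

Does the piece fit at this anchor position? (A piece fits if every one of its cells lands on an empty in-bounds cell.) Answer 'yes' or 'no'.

Answer: no

Derivation:
Check each piece cell at anchor (0, 0):
  offset (0,0) -> (0,0): empty -> OK
  offset (1,0) -> (1,0): empty -> OK
  offset (1,1) -> (1,1): empty -> OK
  offset (2,1) -> (2,1): occupied ('#') -> FAIL
All cells valid: no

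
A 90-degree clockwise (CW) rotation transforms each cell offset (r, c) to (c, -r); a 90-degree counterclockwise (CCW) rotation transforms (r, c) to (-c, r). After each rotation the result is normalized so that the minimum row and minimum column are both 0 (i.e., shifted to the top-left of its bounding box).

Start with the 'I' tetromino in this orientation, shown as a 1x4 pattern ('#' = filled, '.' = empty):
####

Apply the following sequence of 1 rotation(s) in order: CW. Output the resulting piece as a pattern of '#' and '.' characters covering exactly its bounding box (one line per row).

Start:
####
After rotation 1 (CW):
#
#
#
#

Answer: #
#
#
#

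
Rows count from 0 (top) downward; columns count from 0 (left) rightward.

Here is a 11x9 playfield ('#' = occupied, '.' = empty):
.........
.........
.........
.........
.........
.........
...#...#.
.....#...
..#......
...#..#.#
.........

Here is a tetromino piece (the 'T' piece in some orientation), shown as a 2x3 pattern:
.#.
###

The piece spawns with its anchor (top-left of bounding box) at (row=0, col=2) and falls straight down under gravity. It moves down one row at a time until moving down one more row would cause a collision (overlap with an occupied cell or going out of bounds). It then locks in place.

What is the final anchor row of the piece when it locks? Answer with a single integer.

Answer: 4

Derivation:
Spawn at (row=0, col=2). Try each row:
  row 0: fits
  row 1: fits
  row 2: fits
  row 3: fits
  row 4: fits
  row 5: blocked -> lock at row 4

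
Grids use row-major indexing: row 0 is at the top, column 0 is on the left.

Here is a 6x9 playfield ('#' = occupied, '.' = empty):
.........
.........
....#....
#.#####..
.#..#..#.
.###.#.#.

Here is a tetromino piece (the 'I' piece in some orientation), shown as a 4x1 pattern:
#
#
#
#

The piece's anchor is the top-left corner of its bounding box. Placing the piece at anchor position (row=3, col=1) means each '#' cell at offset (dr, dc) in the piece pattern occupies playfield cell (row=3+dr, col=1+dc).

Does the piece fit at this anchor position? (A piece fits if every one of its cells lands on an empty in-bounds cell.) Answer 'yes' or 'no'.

Answer: no

Derivation:
Check each piece cell at anchor (3, 1):
  offset (0,0) -> (3,1): empty -> OK
  offset (1,0) -> (4,1): occupied ('#') -> FAIL
  offset (2,0) -> (5,1): occupied ('#') -> FAIL
  offset (3,0) -> (6,1): out of bounds -> FAIL
All cells valid: no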